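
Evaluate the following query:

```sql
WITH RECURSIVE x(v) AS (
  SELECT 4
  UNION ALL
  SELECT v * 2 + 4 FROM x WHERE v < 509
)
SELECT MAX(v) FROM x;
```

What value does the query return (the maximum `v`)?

1020

Base: v=4.
Iteration 1: 4 < 509 holds -> v = 4 * 2 + 4 = 12.
Iteration 2: 12 < 509 holds -> v = 12 * 2 + 4 = 28.
Iteration 3: 28 < 509 holds -> v = 28 * 2 + 4 = 60.
Iteration 4: 60 < 509 holds -> v = 60 * 2 + 4 = 124.
Iteration 5: 124 < 509 holds -> v = 124 * 2 + 4 = 252.
Iteration 6: 252 < 509 holds -> v = 252 * 2 + 4 = 508.
Iteration 7: 508 < 509 holds -> v = 508 * 2 + 4 = 1020.
Iteration 8: 1020 < 509 fails; recursion stops.
v values: 4, 12, 28, 60, 124, 252, 508, 1020; the maximum is 1020.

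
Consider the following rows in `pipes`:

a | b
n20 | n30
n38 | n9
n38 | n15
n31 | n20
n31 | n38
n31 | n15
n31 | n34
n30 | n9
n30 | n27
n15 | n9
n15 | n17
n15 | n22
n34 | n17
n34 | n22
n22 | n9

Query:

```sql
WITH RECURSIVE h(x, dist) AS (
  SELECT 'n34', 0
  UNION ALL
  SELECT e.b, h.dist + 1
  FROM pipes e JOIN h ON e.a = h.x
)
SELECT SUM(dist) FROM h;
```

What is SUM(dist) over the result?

4

Base: (n34, dist=0).
Iteration 1: edges from {n34} -> (n17, dist=1), (n22, dist=1).
Iteration 2: edges from {n17,n22} -> (n9, dist=2).
Iteration 3: no outgoing edges from {n9}; recursion stops.
SUM(dist) = 0 + 1 + 1 + 2 = 4.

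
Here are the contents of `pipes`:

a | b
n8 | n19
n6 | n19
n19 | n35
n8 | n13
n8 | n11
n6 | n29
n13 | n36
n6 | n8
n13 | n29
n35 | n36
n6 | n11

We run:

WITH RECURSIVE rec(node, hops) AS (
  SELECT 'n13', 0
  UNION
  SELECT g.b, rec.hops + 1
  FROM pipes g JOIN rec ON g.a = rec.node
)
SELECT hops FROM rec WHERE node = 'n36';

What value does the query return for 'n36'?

Base: (n13, hops=0).
Iteration 1: edges from {n13} -> (n29, hops=1), (n36, hops=1).
Iteration 2: no outgoing edges from {n29,n36}; recursion stops.

1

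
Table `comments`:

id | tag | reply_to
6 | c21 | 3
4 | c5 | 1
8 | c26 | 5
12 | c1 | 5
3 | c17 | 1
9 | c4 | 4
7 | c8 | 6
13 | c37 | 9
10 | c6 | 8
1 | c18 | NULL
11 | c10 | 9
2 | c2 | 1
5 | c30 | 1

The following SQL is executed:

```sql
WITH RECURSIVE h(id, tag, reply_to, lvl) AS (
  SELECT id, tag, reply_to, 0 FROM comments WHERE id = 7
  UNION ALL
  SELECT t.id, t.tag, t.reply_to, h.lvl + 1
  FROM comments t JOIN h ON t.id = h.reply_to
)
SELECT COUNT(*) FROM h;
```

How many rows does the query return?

Base: id=7 (c8), reply_to=6, lvl 0.
Iteration 1: join on id=6 -> c21 (id 6, reply_to=3, lvl 1).
Iteration 2: join on id=3 -> c17 (id 3, reply_to=1, lvl 2).
Iteration 3: join on id=1 -> c18 (id 1, reply_to=NULL, lvl 3).
Iteration 4: reply_to is NULL; no match; recursion stops.
Total rows emitted: 4.

4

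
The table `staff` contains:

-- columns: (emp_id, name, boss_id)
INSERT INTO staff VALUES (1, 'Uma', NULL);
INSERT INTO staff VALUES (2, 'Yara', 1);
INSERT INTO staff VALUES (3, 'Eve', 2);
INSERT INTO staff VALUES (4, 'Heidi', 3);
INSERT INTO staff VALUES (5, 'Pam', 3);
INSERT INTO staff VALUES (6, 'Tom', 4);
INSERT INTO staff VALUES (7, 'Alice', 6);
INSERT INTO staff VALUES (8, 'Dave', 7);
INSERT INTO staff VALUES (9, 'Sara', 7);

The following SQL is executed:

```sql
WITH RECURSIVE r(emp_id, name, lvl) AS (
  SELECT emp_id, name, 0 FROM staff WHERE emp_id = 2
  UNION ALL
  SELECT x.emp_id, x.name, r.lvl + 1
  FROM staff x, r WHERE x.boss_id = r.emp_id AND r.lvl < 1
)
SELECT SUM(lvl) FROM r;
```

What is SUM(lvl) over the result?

1

Base: emp_id=2 (Yara) at lvl 0.
Iteration 1: rows with boss_id in {2} -> Eve (id 3, lvl 1).
Iteration 2: lvl < 1 fails for all current rows; recursion stops.
SUM(lvl) = 0 + 1 = 1.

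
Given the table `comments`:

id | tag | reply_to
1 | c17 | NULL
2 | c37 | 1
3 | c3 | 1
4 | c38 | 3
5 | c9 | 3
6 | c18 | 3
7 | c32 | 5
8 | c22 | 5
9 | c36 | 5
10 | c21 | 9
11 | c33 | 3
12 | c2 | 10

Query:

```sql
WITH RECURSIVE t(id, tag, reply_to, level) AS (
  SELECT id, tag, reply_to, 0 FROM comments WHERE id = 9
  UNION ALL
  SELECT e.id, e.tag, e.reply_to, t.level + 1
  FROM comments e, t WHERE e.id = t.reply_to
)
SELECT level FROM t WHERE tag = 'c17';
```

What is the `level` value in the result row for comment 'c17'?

3

Base: id=9 (c36), reply_to=5, level 0.
Iteration 1: join on id=5 -> c9 (id 5, reply_to=3, level 1).
Iteration 2: join on id=3 -> c3 (id 3, reply_to=1, level 2).
Iteration 3: join on id=1 -> c17 (id 1, reply_to=NULL, level 3).
Iteration 4: reply_to is NULL; no match; recursion stops.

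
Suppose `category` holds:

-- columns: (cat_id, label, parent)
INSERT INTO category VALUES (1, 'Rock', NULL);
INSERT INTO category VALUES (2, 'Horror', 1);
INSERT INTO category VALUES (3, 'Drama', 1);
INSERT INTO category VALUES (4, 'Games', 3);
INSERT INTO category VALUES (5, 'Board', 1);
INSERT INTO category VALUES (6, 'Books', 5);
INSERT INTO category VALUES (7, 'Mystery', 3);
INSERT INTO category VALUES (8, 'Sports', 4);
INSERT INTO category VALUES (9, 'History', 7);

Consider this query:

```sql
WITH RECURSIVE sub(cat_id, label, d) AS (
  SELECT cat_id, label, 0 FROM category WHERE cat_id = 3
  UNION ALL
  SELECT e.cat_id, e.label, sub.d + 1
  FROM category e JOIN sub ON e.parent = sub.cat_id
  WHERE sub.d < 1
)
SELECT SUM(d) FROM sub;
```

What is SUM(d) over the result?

2

Base: cat_id=3 (Drama) at d 0.
Iteration 1: rows with parent in {3} -> Games (id 4, d 1), Mystery (id 7, d 1).
Iteration 2: d < 1 fails for all current rows; recursion stops.
SUM(d) = 0 + 1 + 1 = 2.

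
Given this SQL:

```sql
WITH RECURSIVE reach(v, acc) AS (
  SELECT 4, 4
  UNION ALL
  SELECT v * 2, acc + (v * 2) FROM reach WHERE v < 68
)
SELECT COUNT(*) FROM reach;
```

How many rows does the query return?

Base: v=4, acc=4.
Iteration 1: 4 < 68 holds -> v = 4 * 2 = 8, acc = 4 + 8 = 12.
Iteration 2: 8 < 68 holds -> v = 8 * 2 = 16, acc = 12 + 16 = 28.
Iteration 3: 16 < 68 holds -> v = 16 * 2 = 32, acc = 28 + 32 = 60.
Iteration 4: 32 < 68 holds -> v = 32 * 2 = 64, acc = 60 + 64 = 124.
Iteration 5: 64 < 68 holds -> v = 64 * 2 = 128, acc = 124 + 128 = 252.
Iteration 6: 128 < 68 fails; recursion stops.
Total rows emitted: 6.

6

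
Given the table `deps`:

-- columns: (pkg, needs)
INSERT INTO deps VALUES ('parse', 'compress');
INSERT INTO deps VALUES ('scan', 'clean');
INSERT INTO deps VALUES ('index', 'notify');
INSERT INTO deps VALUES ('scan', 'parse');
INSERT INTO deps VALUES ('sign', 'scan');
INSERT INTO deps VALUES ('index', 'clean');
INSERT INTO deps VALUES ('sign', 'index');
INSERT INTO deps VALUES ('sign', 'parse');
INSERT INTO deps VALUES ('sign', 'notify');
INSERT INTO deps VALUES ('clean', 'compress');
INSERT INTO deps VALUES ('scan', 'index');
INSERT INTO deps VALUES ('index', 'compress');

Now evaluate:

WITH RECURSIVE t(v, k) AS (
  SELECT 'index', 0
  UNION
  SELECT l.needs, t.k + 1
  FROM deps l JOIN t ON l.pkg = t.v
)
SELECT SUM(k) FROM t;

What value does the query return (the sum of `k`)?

Base: (index, k=0).
Iteration 1: edges from {index} -> (clean, k=1), (compress, k=1), (notify, k=1).
Iteration 2: edges from {clean,compress,notify} -> (compress, k=2).
Iteration 3: no outgoing edges from {compress}; recursion stops.
SUM(k) = 0 + 1 + 1 + 1 + 2 = 5.

5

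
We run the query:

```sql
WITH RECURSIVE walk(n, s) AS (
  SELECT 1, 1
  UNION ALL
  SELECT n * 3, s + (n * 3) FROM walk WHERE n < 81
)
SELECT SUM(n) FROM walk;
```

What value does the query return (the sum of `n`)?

Base: n=1, s=1.
Iteration 1: 1 < 81 holds -> n = 1 * 3 = 3, s = 1 + 3 = 4.
Iteration 2: 3 < 81 holds -> n = 3 * 3 = 9, s = 4 + 9 = 13.
Iteration 3: 9 < 81 holds -> n = 9 * 3 = 27, s = 13 + 27 = 40.
Iteration 4: 27 < 81 holds -> n = 27 * 3 = 81, s = 40 + 81 = 121.
Iteration 5: 81 < 81 fails; recursion stops.
SUM(n) = 1 + 3 + 9 + 27 + 81 = 121.

121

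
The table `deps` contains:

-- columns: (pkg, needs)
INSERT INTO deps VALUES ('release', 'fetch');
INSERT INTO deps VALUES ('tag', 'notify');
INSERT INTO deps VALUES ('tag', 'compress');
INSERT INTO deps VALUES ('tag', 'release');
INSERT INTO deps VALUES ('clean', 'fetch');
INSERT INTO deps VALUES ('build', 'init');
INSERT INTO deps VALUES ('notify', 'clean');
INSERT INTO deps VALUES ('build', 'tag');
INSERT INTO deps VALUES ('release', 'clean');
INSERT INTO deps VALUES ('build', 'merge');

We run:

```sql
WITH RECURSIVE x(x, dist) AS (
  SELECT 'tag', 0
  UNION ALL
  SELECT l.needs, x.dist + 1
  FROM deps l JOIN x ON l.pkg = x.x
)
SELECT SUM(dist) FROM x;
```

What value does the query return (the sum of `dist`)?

Base: (tag, dist=0).
Iteration 1: edges from {tag} -> (compress, dist=1), (notify, dist=1), (release, dist=1).
Iteration 2: edges from {compress,notify,release} -> (clean, dist=2) x2, (fetch, dist=2). [UNION ALL keeps all 3 new rows, including repeats]
Iteration 3: edges from {clean,fetch} -> (fetch, dist=3) x2. [UNION ALL keeps all 2 new rows, including repeats]
Iteration 4: no outgoing edges from {fetch}; recursion stops.
SUM(dist) = 0 + 1 + 1 + 1 + 2 + 2 + 2 + 3 + 3 = 15.

15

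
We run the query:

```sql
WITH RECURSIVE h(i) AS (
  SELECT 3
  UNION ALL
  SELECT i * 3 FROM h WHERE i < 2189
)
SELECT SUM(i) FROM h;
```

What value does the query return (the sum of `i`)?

9840

Base: i=3.
Iteration 1: 3 < 2189 holds -> i = 3 * 3 = 9.
Iteration 2: 9 < 2189 holds -> i = 9 * 3 = 27.
Iteration 3: 27 < 2189 holds -> i = 27 * 3 = 81.
Iteration 4: 81 < 2189 holds -> i = 81 * 3 = 243.
Iteration 5: 243 < 2189 holds -> i = 243 * 3 = 729.
Iteration 6: 729 < 2189 holds -> i = 729 * 3 = 2187.
Iteration 7: 2187 < 2189 holds -> i = 2187 * 3 = 6561.
Iteration 8: 6561 < 2189 fails; recursion stops.
SUM(i) = 3 + 9 + 27 + 81 + 243 + 729 + 2187 + 6561 = 9840.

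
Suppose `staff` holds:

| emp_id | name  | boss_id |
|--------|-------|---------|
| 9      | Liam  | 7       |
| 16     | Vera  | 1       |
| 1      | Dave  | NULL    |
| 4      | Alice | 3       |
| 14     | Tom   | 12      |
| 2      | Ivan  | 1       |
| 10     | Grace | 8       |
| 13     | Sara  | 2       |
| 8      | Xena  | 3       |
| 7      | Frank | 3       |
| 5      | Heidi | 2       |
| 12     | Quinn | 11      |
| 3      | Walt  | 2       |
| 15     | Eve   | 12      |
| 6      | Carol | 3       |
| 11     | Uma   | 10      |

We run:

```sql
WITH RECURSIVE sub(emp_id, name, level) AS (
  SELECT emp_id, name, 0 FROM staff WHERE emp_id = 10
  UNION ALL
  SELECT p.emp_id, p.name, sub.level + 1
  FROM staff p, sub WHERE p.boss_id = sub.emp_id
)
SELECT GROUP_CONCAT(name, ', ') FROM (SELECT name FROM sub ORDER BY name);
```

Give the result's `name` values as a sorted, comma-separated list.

Base: emp_id=10 (Grace) at level 0.
Iteration 1: rows with boss_id in {10} -> Uma (id 11, level 1).
Iteration 2: rows with boss_id in {11} -> Quinn (id 12, level 2).
Iteration 3: rows with boss_id in {12} -> Tom (id 14, level 3), Eve (id 15, level 3).
Iteration 4: no rows with boss_id in {14,15}; recursion stops.

Eve, Grace, Quinn, Tom, Uma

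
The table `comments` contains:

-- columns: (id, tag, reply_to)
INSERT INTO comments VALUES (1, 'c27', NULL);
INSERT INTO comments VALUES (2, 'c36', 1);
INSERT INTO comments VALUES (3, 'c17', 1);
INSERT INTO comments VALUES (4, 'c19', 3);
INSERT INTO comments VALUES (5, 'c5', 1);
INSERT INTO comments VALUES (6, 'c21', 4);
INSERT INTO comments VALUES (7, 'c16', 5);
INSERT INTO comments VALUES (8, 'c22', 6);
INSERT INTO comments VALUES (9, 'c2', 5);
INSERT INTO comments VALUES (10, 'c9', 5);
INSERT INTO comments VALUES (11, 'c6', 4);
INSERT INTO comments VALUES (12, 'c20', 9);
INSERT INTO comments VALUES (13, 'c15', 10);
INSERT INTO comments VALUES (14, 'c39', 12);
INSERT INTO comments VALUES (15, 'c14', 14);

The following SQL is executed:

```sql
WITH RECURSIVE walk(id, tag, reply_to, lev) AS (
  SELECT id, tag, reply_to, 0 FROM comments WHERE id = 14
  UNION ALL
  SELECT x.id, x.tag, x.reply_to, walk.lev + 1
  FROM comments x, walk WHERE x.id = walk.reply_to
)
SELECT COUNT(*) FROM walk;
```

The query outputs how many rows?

5

Base: id=14 (c39), reply_to=12, lev 0.
Iteration 1: join on id=12 -> c20 (id 12, reply_to=9, lev 1).
Iteration 2: join on id=9 -> c2 (id 9, reply_to=5, lev 2).
Iteration 3: join on id=5 -> c5 (id 5, reply_to=1, lev 3).
Iteration 4: join on id=1 -> c27 (id 1, reply_to=NULL, lev 4).
Iteration 5: reply_to is NULL; no match; recursion stops.
Total rows emitted: 5.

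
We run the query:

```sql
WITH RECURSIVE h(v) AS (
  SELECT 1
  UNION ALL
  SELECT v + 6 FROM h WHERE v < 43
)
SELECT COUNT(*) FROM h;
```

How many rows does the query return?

Base: v=1.
Iteration 1: 1 < 43 holds -> v = 1 + 6 = 7.
Iteration 2: 7 < 43 holds -> v = 7 + 6 = 13.
Iteration 3: 13 < 43 holds -> v = 13 + 6 = 19.
Iteration 4: 19 < 43 holds -> v = 19 + 6 = 25.
Iteration 5: 25 < 43 holds -> v = 25 + 6 = 31.
Iteration 6: 31 < 43 holds -> v = 31 + 6 = 37.
Iteration 7: 37 < 43 holds -> v = 37 + 6 = 43.
Iteration 8: 43 < 43 fails; recursion stops.
Total rows emitted: 8.

8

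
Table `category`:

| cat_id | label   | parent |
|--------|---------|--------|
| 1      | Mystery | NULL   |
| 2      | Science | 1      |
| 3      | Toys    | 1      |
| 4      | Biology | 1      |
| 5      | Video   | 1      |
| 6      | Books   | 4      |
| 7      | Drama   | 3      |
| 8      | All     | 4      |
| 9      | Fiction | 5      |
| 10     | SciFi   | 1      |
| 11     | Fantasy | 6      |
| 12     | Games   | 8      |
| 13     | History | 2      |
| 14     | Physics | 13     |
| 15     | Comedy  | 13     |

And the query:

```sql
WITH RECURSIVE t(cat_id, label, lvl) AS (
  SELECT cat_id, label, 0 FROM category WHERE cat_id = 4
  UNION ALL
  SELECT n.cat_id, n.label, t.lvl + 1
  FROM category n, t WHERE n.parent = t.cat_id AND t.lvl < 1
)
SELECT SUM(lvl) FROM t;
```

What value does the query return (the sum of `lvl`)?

Base: cat_id=4 (Biology) at lvl 0.
Iteration 1: rows with parent in {4} -> Books (id 6, lvl 1), All (id 8, lvl 1).
Iteration 2: lvl < 1 fails for all current rows; recursion stops.
SUM(lvl) = 0 + 1 + 1 = 2.

2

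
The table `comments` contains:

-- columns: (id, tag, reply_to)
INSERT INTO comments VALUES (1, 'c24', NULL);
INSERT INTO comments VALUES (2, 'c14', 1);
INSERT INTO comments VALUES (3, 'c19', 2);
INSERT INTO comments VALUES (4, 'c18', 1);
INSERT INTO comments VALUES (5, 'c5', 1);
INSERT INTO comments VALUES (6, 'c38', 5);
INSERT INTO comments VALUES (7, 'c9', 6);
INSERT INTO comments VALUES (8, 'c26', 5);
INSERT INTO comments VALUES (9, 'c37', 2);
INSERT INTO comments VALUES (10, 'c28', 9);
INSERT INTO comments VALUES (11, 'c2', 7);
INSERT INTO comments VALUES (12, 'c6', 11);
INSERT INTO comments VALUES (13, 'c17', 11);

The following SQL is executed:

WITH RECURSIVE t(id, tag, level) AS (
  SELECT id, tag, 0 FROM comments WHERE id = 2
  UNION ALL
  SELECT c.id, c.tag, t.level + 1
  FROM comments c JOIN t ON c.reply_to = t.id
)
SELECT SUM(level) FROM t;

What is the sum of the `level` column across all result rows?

4

Base: id=2 (c14) at level 0.
Iteration 1: rows with reply_to in {2} -> c19 (id 3, level 1), c37 (id 9, level 1).
Iteration 2: rows with reply_to in {3,9} -> c28 (id 10, level 2).
Iteration 3: no rows with reply_to in {10}; recursion stops.
SUM(level) = 0 + 1 + 1 + 2 = 4.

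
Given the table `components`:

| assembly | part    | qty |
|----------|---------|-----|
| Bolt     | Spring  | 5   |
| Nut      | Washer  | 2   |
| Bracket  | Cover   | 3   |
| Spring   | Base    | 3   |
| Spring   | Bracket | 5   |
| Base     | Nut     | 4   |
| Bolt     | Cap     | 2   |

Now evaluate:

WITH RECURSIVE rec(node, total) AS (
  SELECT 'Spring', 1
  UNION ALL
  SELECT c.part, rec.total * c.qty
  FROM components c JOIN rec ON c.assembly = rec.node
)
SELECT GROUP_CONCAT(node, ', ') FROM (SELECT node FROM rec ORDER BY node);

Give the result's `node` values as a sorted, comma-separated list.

Base, Bracket, Cover, Nut, Spring, Washer

Base: (Spring, total=1).
Iteration 1: components of {Spring} -> Base = 1*3 = 3, Bracket = 1*5 = 5.
Iteration 2: components of {Base,Bracket} -> Cover = 5*3 = 15, Nut = 3*4 = 12.
Iteration 3: components of {Cover,Nut} -> Washer = 12*2 = 24.
Iteration 4: no further components; recursion stops.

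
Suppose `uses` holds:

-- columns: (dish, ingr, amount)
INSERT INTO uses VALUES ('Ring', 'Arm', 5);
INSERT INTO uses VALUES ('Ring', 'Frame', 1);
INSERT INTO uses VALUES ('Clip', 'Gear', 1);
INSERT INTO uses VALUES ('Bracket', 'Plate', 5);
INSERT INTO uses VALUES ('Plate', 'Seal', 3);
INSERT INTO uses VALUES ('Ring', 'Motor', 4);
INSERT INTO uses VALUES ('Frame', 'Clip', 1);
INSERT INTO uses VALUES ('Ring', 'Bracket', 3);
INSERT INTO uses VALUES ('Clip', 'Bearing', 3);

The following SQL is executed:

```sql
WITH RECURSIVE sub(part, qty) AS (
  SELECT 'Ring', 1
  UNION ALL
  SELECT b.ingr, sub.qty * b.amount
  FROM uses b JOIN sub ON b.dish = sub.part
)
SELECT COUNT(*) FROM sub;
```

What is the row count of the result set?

Base: (Ring, qty=1).
Iteration 1: components of {Ring} -> Arm = 1*5 = 5, Bracket = 1*3 = 3, Frame = 1*1 = 1, Motor = 1*4 = 4.
Iteration 2: components of {Arm,Bracket,Frame,Motor} -> Clip = 1*1 = 1, Plate = 3*5 = 15.
Iteration 3: components of {Clip,Plate} -> Bearing = 1*3 = 3, Gear = 1*1 = 1, Seal = 15*3 = 45.
Iteration 4: no further components; recursion stops.
Total rows emitted: 10.

10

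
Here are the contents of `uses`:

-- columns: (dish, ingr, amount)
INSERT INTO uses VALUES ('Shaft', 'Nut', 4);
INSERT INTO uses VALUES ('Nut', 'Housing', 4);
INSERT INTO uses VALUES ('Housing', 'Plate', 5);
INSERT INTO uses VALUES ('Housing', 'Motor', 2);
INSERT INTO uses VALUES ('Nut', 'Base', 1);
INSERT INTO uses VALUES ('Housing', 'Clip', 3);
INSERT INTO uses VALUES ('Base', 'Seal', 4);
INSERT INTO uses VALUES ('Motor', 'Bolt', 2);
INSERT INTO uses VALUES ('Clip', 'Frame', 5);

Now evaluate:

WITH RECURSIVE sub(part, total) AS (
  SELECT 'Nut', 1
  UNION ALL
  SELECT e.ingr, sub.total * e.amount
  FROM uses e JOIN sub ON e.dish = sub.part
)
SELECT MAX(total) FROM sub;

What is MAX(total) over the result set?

60

Base: (Nut, total=1).
Iteration 1: components of {Nut} -> Base = 1*1 = 1, Housing = 1*4 = 4.
Iteration 2: components of {Base,Housing} -> Clip = 4*3 = 12, Motor = 4*2 = 8, Plate = 4*5 = 20, Seal = 1*4 = 4.
Iteration 3: components of {Clip,Motor,Plate,Seal} -> Bolt = 8*2 = 16, Frame = 12*5 = 60.
Iteration 4: no further components; recursion stops.
total values: 1, 4, 1, 20, 8, 12, 4, 16, 60; the maximum is 60.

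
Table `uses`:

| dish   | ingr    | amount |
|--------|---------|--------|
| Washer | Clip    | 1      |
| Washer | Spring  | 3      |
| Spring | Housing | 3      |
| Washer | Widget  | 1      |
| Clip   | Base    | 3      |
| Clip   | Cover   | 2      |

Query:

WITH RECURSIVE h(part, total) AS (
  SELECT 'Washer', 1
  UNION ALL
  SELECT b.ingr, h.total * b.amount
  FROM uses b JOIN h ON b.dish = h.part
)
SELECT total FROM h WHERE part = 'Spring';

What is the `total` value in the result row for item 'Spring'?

3

Base: (Washer, total=1).
Iteration 1: components of {Washer} -> Clip = 1*1 = 1, Spring = 1*3 = 3, Widget = 1*1 = 1.
Iteration 2: components of {Clip,Spring,Widget} -> Base = 1*3 = 3, Cover = 1*2 = 2, Housing = 3*3 = 9.
Iteration 3: no further components; recursion stops.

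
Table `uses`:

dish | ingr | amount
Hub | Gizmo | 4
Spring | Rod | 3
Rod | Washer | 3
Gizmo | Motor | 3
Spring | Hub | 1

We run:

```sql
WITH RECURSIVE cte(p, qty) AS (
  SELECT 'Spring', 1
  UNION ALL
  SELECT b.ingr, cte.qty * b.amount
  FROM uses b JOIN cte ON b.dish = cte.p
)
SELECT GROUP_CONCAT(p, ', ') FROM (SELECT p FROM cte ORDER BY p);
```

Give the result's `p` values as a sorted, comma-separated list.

Gizmo, Hub, Motor, Rod, Spring, Washer

Base: (Spring, qty=1).
Iteration 1: components of {Spring} -> Hub = 1*1 = 1, Rod = 1*3 = 3.
Iteration 2: components of {Hub,Rod} -> Gizmo = 1*4 = 4, Washer = 3*3 = 9.
Iteration 3: components of {Gizmo,Washer} -> Motor = 4*3 = 12.
Iteration 4: no further components; recursion stops.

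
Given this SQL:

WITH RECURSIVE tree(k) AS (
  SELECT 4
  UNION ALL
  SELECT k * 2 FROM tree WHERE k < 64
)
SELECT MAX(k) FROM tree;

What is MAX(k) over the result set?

64

Base: k=4.
Iteration 1: 4 < 64 holds -> k = 4 * 2 = 8.
Iteration 2: 8 < 64 holds -> k = 8 * 2 = 16.
Iteration 3: 16 < 64 holds -> k = 16 * 2 = 32.
Iteration 4: 32 < 64 holds -> k = 32 * 2 = 64.
Iteration 5: 64 < 64 fails; recursion stops.
k values: 4, 8, 16, 32, 64; the maximum is 64.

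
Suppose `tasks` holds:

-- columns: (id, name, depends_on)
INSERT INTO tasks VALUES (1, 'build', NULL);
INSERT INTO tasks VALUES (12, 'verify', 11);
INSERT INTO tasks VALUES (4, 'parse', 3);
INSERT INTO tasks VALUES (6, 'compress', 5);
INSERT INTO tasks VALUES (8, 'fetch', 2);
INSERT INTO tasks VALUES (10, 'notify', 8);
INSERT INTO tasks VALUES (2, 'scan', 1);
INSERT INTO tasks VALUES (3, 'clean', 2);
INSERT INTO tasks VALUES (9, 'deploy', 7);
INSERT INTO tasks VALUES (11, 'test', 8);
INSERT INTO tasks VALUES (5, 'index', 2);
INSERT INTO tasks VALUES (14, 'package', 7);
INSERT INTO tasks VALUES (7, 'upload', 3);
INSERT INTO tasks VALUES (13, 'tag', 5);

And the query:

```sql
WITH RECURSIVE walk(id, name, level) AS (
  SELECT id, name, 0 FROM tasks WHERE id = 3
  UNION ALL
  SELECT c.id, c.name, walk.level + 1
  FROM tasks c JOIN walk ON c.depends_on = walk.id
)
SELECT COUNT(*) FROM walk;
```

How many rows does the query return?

Base: id=3 (clean) at level 0.
Iteration 1: rows with depends_on in {3} -> parse (id 4, level 1), upload (id 7, level 1).
Iteration 2: rows with depends_on in {4,7} -> deploy (id 9, level 2), package (id 14, level 2).
Iteration 3: no rows with depends_on in {9,14}; recursion stops.
Total rows emitted: 5.

5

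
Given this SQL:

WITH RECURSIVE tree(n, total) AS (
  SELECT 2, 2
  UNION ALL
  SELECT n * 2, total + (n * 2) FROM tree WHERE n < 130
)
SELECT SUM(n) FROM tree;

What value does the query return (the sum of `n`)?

Base: n=2, total=2.
Iteration 1: 2 < 130 holds -> n = 2 * 2 = 4, total = 2 + 4 = 6.
Iteration 2: 4 < 130 holds -> n = 4 * 2 = 8, total = 6 + 8 = 14.
Iteration 3: 8 < 130 holds -> n = 8 * 2 = 16, total = 14 + 16 = 30.
Iteration 4: 16 < 130 holds -> n = 16 * 2 = 32, total = 30 + 32 = 62.
Iteration 5: 32 < 130 holds -> n = 32 * 2 = 64, total = 62 + 64 = 126.
Iteration 6: 64 < 130 holds -> n = 64 * 2 = 128, total = 126 + 128 = 254.
Iteration 7: 128 < 130 holds -> n = 128 * 2 = 256, total = 254 + 256 = 510.
Iteration 8: 256 < 130 fails; recursion stops.
SUM(n) = 2 + 4 + 8 + 16 + 32 + 64 + 128 + 256 = 510.

510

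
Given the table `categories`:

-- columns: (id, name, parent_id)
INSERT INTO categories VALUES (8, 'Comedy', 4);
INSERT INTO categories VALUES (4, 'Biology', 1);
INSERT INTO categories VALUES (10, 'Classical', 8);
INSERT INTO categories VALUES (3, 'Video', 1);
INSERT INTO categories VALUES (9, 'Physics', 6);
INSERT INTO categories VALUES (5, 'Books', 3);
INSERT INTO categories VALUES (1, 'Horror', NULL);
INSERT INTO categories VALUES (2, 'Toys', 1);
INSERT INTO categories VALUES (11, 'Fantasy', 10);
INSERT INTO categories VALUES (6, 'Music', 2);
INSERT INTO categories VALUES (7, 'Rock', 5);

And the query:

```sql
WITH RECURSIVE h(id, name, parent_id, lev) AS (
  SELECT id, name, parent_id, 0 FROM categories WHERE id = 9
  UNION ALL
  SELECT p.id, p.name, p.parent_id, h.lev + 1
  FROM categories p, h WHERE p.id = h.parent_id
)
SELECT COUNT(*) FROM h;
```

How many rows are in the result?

Base: id=9 (Physics), parent_id=6, lev 0.
Iteration 1: join on id=6 -> Music (id 6, parent_id=2, lev 1).
Iteration 2: join on id=2 -> Toys (id 2, parent_id=1, lev 2).
Iteration 3: join on id=1 -> Horror (id 1, parent_id=NULL, lev 3).
Iteration 4: parent_id is NULL; no match; recursion stops.
Total rows emitted: 4.

4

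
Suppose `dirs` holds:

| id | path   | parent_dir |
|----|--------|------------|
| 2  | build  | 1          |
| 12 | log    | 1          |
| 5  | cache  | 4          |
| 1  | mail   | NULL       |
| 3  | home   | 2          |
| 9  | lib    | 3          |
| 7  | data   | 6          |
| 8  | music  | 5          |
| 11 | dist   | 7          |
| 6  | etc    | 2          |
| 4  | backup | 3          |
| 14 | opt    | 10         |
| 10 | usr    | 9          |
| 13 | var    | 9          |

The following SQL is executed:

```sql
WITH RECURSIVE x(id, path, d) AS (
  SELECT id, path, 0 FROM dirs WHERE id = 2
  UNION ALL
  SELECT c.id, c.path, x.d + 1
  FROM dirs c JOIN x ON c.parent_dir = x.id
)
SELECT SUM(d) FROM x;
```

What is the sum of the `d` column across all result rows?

28

Base: id=2 (build) at d 0.
Iteration 1: rows with parent_dir in {2} -> home (id 3, d 1), etc (id 6, d 1).
Iteration 2: rows with parent_dir in {3,6} -> backup (id 4, d 2), data (id 7, d 2), lib (id 9, d 2).
Iteration 3: rows with parent_dir in {4,7,9} -> cache (id 5, d 3), usr (id 10, d 3), dist (id 11, d 3), var (id 13, d 3).
Iteration 4: rows with parent_dir in {5,10,11,13} -> music (id 8, d 4), opt (id 14, d 4).
Iteration 5: no rows with parent_dir in {8,14}; recursion stops.
SUM(d) = 0 + 1 + 1 + 2 + 2 + 2 + 3 + 3 + 3 + 3 + 4 + 4 = 28.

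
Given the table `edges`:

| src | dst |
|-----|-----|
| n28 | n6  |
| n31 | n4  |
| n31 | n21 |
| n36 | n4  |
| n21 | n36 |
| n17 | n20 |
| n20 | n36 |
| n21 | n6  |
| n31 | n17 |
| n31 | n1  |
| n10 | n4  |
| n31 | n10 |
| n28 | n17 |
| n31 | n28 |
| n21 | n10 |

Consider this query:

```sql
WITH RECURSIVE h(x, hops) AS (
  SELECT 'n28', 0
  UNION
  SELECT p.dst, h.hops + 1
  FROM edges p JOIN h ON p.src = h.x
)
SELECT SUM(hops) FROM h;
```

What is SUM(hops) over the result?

Base: (n28, hops=0).
Iteration 1: edges from {n28} -> (n17, hops=1), (n6, hops=1).
Iteration 2: edges from {n17,n6} -> (n20, hops=2).
Iteration 3: edges from {n20} -> (n36, hops=3).
Iteration 4: edges from {n36} -> (n4, hops=4).
Iteration 5: no outgoing edges from {n4}; recursion stops.
SUM(hops) = 0 + 1 + 1 + 2 + 3 + 4 = 11.

11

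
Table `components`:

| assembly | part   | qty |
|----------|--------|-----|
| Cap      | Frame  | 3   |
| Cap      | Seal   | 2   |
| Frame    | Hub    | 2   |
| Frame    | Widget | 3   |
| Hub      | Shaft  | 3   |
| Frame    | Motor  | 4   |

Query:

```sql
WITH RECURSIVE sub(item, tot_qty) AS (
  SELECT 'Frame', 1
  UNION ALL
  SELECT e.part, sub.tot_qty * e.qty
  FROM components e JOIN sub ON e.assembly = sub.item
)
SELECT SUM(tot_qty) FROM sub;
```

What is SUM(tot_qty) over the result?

16

Base: (Frame, tot_qty=1).
Iteration 1: components of {Frame} -> Hub = 1*2 = 2, Motor = 1*4 = 4, Widget = 1*3 = 3.
Iteration 2: components of {Hub,Motor,Widget} -> Shaft = 2*3 = 6.
Iteration 3: no further components; recursion stops.
SUM(tot_qty) = 1 + 2 + 3 + 4 + 6 = 16.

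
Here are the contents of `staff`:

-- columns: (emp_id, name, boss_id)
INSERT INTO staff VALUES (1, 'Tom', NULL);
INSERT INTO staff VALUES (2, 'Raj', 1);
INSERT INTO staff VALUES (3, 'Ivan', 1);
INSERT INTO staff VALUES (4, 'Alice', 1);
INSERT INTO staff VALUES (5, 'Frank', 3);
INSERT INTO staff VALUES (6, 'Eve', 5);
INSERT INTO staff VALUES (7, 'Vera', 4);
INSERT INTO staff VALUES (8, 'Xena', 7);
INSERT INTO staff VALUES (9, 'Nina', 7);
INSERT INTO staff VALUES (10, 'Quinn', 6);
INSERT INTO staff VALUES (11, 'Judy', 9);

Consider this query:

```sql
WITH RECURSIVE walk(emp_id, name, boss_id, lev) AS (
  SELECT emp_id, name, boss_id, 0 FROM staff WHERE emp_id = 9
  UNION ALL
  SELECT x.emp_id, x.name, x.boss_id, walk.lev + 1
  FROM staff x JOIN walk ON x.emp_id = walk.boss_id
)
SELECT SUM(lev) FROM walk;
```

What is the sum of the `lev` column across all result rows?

6

Base: emp_id=9 (Nina), boss_id=7, lev 0.
Iteration 1: join on emp_id=7 -> Vera (id 7, boss_id=4, lev 1).
Iteration 2: join on emp_id=4 -> Alice (id 4, boss_id=1, lev 2).
Iteration 3: join on emp_id=1 -> Tom (id 1, boss_id=NULL, lev 3).
Iteration 4: boss_id is NULL; no match; recursion stops.
SUM(lev) = 0 + 1 + 2 + 3 = 6.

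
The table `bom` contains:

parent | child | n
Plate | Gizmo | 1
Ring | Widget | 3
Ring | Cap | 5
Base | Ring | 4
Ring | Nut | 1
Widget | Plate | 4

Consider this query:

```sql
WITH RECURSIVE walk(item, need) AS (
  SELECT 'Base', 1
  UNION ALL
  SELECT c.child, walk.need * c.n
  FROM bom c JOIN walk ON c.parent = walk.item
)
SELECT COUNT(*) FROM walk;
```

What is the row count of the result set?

7

Base: (Base, need=1).
Iteration 1: components of {Base} -> Ring = 1*4 = 4.
Iteration 2: components of {Ring} -> Cap = 4*5 = 20, Nut = 4*1 = 4, Widget = 4*3 = 12.
Iteration 3: components of {Cap,Nut,Widget} -> Plate = 12*4 = 48.
Iteration 4: components of {Plate} -> Gizmo = 48*1 = 48.
Iteration 5: no further components; recursion stops.
Total rows emitted: 7.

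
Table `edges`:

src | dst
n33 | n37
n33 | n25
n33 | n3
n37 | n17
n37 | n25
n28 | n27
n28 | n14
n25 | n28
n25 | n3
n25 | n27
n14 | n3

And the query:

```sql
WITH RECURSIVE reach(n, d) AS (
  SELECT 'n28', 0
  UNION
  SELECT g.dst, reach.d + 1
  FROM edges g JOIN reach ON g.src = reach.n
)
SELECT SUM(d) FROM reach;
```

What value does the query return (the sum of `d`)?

4

Base: (n28, d=0).
Iteration 1: edges from {n28} -> (n14, d=1), (n27, d=1).
Iteration 2: edges from {n14,n27} -> (n3, d=2).
Iteration 3: no outgoing edges from {n3}; recursion stops.
SUM(d) = 0 + 1 + 1 + 2 = 4.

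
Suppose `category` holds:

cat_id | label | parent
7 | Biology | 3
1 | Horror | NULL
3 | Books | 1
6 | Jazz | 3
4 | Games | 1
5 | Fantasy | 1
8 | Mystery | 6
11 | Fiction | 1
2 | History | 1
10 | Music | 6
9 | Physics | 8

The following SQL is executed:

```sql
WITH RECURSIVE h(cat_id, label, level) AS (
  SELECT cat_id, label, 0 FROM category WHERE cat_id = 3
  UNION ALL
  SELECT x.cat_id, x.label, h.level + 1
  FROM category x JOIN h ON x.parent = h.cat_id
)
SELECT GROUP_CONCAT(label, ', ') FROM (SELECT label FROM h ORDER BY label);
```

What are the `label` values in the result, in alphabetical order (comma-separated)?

Biology, Books, Jazz, Music, Mystery, Physics

Base: cat_id=3 (Books) at level 0.
Iteration 1: rows with parent in {3} -> Jazz (id 6, level 1), Biology (id 7, level 1).
Iteration 2: rows with parent in {6,7} -> Mystery (id 8, level 2), Music (id 10, level 2).
Iteration 3: rows with parent in {8,10} -> Physics (id 9, level 3).
Iteration 4: no rows with parent in {9}; recursion stops.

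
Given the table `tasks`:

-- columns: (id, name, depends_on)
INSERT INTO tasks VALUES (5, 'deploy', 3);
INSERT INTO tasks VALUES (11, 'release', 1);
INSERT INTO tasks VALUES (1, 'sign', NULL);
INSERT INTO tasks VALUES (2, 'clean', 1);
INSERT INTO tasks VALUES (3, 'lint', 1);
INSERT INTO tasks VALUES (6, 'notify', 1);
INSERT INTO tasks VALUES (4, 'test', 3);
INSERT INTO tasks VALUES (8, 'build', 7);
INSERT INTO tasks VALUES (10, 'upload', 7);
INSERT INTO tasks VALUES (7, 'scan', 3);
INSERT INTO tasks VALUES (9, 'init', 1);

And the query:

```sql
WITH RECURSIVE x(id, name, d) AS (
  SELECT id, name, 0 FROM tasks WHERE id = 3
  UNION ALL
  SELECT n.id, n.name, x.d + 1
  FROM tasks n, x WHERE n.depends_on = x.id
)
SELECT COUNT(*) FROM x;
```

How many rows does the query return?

Base: id=3 (lint) at d 0.
Iteration 1: rows with depends_on in {3} -> test (id 4, d 1), deploy (id 5, d 1), scan (id 7, d 1).
Iteration 2: rows with depends_on in {4,5,7} -> build (id 8, d 2), upload (id 10, d 2).
Iteration 3: no rows with depends_on in {8,10}; recursion stops.
Total rows emitted: 6.

6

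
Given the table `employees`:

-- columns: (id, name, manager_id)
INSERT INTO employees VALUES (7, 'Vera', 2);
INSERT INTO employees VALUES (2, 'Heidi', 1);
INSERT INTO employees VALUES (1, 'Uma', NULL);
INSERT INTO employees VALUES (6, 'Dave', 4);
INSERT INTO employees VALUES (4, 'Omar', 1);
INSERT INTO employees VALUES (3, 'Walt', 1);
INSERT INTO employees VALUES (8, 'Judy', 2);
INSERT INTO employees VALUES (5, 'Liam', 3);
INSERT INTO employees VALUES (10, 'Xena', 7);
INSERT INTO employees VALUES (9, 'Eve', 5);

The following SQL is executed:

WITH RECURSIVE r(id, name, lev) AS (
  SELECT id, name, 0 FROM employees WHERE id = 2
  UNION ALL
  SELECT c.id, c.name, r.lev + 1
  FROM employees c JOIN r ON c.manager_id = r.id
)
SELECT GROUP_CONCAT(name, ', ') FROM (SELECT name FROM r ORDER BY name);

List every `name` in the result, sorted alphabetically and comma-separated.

Heidi, Judy, Vera, Xena

Base: id=2 (Heidi) at lev 0.
Iteration 1: rows with manager_id in {2} -> Vera (id 7, lev 1), Judy (id 8, lev 1).
Iteration 2: rows with manager_id in {7,8} -> Xena (id 10, lev 2).
Iteration 3: no rows with manager_id in {10}; recursion stops.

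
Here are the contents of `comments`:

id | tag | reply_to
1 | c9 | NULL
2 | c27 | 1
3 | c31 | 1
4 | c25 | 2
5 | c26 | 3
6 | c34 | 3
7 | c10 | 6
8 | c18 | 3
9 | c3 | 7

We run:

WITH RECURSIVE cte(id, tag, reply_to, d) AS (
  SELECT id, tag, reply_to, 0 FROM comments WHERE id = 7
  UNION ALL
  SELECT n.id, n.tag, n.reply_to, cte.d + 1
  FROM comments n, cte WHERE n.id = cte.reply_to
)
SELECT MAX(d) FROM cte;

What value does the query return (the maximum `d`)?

Base: id=7 (c10), reply_to=6, d 0.
Iteration 1: join on id=6 -> c34 (id 6, reply_to=3, d 1).
Iteration 2: join on id=3 -> c31 (id 3, reply_to=1, d 2).
Iteration 3: join on id=1 -> c9 (id 1, reply_to=NULL, d 3).
Iteration 4: reply_to is NULL; no match; recursion stops.
d values: 0, 1, 2, 3; the maximum is 3.

3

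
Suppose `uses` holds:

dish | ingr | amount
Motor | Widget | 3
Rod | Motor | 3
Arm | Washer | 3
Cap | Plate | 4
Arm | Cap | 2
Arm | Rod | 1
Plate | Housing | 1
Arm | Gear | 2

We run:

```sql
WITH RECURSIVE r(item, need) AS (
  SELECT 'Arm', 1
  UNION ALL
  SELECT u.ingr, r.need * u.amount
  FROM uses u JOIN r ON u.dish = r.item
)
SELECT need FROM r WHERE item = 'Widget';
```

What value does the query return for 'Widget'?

Base: (Arm, need=1).
Iteration 1: components of {Arm} -> Cap = 1*2 = 2, Gear = 1*2 = 2, Rod = 1*1 = 1, Washer = 1*3 = 3.
Iteration 2: components of {Cap,Gear,Rod,Washer} -> Motor = 1*3 = 3, Plate = 2*4 = 8.
Iteration 3: components of {Motor,Plate} -> Housing = 8*1 = 8, Widget = 3*3 = 9.
Iteration 4: no further components; recursion stops.

9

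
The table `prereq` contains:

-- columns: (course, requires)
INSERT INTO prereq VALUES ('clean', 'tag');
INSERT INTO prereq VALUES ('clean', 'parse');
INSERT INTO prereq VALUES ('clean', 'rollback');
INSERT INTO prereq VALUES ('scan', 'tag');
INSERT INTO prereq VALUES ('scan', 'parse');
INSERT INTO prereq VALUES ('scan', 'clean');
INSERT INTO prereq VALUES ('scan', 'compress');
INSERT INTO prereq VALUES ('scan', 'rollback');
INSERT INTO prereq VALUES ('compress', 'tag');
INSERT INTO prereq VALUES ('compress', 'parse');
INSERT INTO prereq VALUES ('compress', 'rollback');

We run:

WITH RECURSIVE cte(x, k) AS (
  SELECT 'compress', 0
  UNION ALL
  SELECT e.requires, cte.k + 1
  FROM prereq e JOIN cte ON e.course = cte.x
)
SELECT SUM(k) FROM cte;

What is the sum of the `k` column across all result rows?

3

Base: (compress, k=0).
Iteration 1: edges from {compress} -> (parse, k=1), (rollback, k=1), (tag, k=1).
Iteration 2: no outgoing edges from {parse,rollback,tag}; recursion stops.
SUM(k) = 0 + 1 + 1 + 1 = 3.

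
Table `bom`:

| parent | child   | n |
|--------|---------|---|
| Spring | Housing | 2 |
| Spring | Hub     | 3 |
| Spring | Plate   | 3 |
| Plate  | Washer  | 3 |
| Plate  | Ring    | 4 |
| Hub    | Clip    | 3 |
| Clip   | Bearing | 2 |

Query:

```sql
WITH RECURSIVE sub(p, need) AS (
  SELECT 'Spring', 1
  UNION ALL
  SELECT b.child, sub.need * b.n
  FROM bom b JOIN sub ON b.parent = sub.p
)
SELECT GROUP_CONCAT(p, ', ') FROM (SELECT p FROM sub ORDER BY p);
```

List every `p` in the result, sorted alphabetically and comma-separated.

Base: (Spring, need=1).
Iteration 1: components of {Spring} -> Housing = 1*2 = 2, Hub = 1*3 = 3, Plate = 1*3 = 3.
Iteration 2: components of {Housing,Hub,Plate} -> Clip = 3*3 = 9, Ring = 3*4 = 12, Washer = 3*3 = 9.
Iteration 3: components of {Clip,Ring,Washer} -> Bearing = 9*2 = 18.
Iteration 4: no further components; recursion stops.

Bearing, Clip, Housing, Hub, Plate, Ring, Spring, Washer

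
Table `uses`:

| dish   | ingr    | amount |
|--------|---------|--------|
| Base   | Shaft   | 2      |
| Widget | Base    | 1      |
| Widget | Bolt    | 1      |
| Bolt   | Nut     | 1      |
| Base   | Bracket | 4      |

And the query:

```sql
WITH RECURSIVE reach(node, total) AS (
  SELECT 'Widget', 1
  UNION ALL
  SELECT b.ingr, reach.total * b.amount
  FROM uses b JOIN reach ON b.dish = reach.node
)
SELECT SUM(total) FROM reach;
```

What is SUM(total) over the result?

Base: (Widget, total=1).
Iteration 1: components of {Widget} -> Base = 1*1 = 1, Bolt = 1*1 = 1.
Iteration 2: components of {Base,Bolt} -> Bracket = 1*4 = 4, Nut = 1*1 = 1, Shaft = 1*2 = 2.
Iteration 3: no further components; recursion stops.
SUM(total) = 1 + 1 + 1 + 2 + 4 + 1 = 10.

10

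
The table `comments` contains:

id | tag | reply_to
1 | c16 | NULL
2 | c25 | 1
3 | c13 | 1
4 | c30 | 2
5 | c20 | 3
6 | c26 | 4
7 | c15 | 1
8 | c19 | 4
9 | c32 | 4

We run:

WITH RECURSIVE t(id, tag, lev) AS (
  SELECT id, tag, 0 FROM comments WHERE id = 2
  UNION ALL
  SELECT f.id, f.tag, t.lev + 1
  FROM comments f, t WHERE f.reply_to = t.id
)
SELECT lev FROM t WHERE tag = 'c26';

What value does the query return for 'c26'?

2

Base: id=2 (c25) at lev 0.
Iteration 1: rows with reply_to in {2} -> c30 (id 4, lev 1).
Iteration 2: rows with reply_to in {4} -> c26 (id 6, lev 2), c19 (id 8, lev 2), c32 (id 9, lev 2).
Iteration 3: no rows with reply_to in {6,8,9}; recursion stops.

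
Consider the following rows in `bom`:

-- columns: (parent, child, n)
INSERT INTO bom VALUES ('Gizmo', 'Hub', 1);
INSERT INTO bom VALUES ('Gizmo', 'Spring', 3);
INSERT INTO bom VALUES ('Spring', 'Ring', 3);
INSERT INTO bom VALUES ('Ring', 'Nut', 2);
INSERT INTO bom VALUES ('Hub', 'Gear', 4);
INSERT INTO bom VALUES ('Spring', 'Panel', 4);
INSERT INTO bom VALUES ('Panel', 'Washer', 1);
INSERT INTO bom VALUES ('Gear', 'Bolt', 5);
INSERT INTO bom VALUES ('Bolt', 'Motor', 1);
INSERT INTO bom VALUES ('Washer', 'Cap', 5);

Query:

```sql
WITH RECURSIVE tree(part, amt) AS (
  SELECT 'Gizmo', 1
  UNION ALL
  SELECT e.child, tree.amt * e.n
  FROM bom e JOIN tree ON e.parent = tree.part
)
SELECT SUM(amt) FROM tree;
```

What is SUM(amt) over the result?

Base: (Gizmo, amt=1).
Iteration 1: components of {Gizmo} -> Hub = 1*1 = 1, Spring = 1*3 = 3.
Iteration 2: components of {Hub,Spring} -> Gear = 1*4 = 4, Panel = 3*4 = 12, Ring = 3*3 = 9.
Iteration 3: components of {Gear,Panel,Ring} -> Bolt = 4*5 = 20, Nut = 9*2 = 18, Washer = 12*1 = 12.
Iteration 4: components of {Bolt,Nut,Washer} -> Cap = 12*5 = 60, Motor = 20*1 = 20.
Iteration 5: no further components; recursion stops.
SUM(amt) = 1 + 1 + 3 + 4 + 9 + 12 + 20 + 18 + 12 + 20 + 60 = 160.

160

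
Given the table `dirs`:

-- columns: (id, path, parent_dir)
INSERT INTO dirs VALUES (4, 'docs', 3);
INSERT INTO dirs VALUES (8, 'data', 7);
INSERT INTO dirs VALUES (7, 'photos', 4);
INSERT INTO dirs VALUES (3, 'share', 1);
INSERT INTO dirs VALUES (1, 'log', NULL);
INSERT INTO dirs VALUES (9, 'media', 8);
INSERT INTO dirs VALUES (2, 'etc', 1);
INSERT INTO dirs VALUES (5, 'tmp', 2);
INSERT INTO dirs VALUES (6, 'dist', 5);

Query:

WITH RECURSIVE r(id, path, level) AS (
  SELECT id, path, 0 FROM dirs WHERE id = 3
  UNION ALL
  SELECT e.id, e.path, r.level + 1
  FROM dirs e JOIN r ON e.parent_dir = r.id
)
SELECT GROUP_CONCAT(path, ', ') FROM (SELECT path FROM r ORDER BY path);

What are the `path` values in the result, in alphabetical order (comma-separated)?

data, docs, media, photos, share

Base: id=3 (share) at level 0.
Iteration 1: rows with parent_dir in {3} -> docs (id 4, level 1).
Iteration 2: rows with parent_dir in {4} -> photos (id 7, level 2).
Iteration 3: rows with parent_dir in {7} -> data (id 8, level 3).
Iteration 4: rows with parent_dir in {8} -> media (id 9, level 4).
Iteration 5: no rows with parent_dir in {9}; recursion stops.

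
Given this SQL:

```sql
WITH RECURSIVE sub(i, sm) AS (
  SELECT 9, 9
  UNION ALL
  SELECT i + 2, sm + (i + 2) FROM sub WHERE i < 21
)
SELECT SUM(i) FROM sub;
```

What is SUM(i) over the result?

Base: i=9, sm=9.
Iteration 1: 9 < 21 holds -> i = 9 + 2 = 11, sm = 9 + 11 = 20.
Iteration 2: 11 < 21 holds -> i = 11 + 2 = 13, sm = 20 + 13 = 33.
Iteration 3: 13 < 21 holds -> i = 13 + 2 = 15, sm = 33 + 15 = 48.
Iteration 4: 15 < 21 holds -> i = 15 + 2 = 17, sm = 48 + 17 = 65.
Iteration 5: 17 < 21 holds -> i = 17 + 2 = 19, sm = 65 + 19 = 84.
Iteration 6: 19 < 21 holds -> i = 19 + 2 = 21, sm = 84 + 21 = 105.
Iteration 7: 21 < 21 fails; recursion stops.
SUM(i) = 9 + 11 + 13 + 15 + 17 + 19 + 21 = 105.

105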